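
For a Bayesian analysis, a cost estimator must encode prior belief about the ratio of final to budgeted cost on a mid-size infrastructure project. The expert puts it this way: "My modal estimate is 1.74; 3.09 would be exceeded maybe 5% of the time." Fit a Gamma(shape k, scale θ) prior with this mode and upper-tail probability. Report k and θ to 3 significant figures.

k ≈ 9.45, θ ≈ 0.206

Gamma(k,θ) with k>1 has mode (k−1)θ, so θ = 1.74/(k−1).
Need P(X < 3.09) = 0.95 with θ tied to k this way. Start at k = 2, θ = 1.74: P(X<3.09) ≈ 0.530.
Too low — raise k to concentrate. Iterating converges to k ≈ 9.45.
Then θ = 1.74/(9.45−1) ≈ 0.206.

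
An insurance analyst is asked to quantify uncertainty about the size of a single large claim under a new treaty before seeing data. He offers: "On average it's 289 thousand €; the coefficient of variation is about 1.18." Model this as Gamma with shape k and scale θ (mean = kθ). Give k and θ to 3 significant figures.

For Gamma(k, scale θ): mean = kθ, variance = kθ², so CV = 1/√k.
CV = 1.18, hence k = 1/CV² = 0.718.
Then θ = mean/k = 289/0.718 = 402.

k ≈ 0.718, θ ≈ 402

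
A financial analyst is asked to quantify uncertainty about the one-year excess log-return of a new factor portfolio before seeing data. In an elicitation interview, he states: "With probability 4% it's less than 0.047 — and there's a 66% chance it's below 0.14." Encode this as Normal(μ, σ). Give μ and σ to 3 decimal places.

For Normal(μ,σ), the p-quantile is μ + z_p·σ. Here z_{0.04} = -1.751, z_{0.66} = 0.4125.
So 0.047 = μ − 1.751σ and 0.14 = μ + 0.4125σ.
Subtracting: σ = (0.14 − 0.047)/(0.4125 − (-1.751)) = 0.043.
Then μ = 0.047 − (-1.751)·0.043 = 0.122.

μ = 0.122, σ = 0.043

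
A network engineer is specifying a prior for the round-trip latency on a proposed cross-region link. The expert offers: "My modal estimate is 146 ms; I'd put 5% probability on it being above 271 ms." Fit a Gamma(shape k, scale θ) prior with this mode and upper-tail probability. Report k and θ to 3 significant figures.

Gamma(k,θ) with k>1 has mode (k−1)θ, so θ = 146/(k−1).
Need P(X < 271) = 0.95 with θ tied to k this way. Start at k = 2, θ = 146: P(X<271) ≈ 0.554.
Too low — raise k to concentrate. Iterating converges to k ≈ 8.28.
Then θ = 146/(8.28−1) ≈ 20.1.

k ≈ 8.28, θ ≈ 20.1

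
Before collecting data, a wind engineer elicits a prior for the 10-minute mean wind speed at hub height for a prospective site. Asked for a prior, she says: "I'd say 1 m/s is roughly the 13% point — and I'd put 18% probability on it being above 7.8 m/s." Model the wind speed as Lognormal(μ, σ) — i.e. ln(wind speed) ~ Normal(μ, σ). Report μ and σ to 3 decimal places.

μ ≈ 1.133, σ ≈ 1.006

If T ~ Lognormal(μ,σ) then ln T ~ Normal(μ,σ), so the p-quantile of ln T is μ + z_p·σ.
ln(1) = 0 and ln(7.8) = 2.054; z_{0.13} = -1.126, z_{0.82} = 0.9154.
σ = (2.054 − 0)/(0.9154 − (-1.126)) = 1.006.
μ = 0 − (-1.126)·1.006 = 1.133.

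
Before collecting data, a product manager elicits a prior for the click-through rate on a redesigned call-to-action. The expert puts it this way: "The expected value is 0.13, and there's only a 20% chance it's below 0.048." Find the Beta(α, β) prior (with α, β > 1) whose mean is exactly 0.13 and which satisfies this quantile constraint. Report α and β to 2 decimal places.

With mean 0.13 fixed, write α = 0.13s, β = 0.87s where s = α+β.
Need P(θ < 0.048) = 0.2 under Beta(0.13s, 0.87s). Normal approximation: (q−m)/√(m(1−m)/s) ≈ z_{0.2} = -0.842, so s ≈ 0.13·0.87·(-0.842)²/(0.048−0.13)² = 11.9.
At s = 11.9: P(θ<0.048) ≈ 0.196. Adjusting to match 0.2 gives s ≈ 11.63.
So α = 0.13·11.63 ≈ 1.51, β = 0.87·11.63 ≈ 10.12.

α ≈ 1.51, β ≈ 10.12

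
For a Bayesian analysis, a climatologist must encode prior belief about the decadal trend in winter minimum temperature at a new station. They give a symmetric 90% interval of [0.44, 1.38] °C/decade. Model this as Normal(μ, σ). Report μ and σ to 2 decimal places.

A symmetric 90% interval runs μ ± z·σ with z = 1.645.
Half-width = 0.47, so σ = 0.47/1.645 = 0.29.
μ is the interval midpoint, 0.91.

μ = 0.91, σ = 0.29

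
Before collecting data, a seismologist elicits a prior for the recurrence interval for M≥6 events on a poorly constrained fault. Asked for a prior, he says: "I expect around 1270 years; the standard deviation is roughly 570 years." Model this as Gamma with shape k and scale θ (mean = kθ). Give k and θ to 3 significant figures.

k ≈ 4.96, θ ≈ 256

For Gamma(k, scale θ): mean = kθ, variance = kθ², so CV = 1/√k.
CV = SD/mean = 570/1270 = 0.4488, hence k = 1/CV² = 4.96.
Then θ = mean/k = 1270/4.96 = 256.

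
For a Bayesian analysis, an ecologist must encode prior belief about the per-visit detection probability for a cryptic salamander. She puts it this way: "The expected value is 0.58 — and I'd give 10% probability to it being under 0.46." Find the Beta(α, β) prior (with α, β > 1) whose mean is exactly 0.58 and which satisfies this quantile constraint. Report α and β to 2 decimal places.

α ≈ 16.25, β ≈ 11.77

With mean 0.58 fixed, write α = 0.58s, β = 0.42s where s = α+β.
Need P(θ < 0.46) = 0.1 under Beta(0.58s, 0.42s). Normal approximation: (q−m)/√(m(1−m)/s) ≈ z_{0.1} = -1.28, so s ≈ 0.58·0.42·(-1.28)²/(0.46−0.58)² = 27.8.
At s = 27.8: P(θ<0.46) ≈ 0.101. Adjusting to match 0.1 gives s ≈ 28.02.
So α = 0.58·28.02 ≈ 16.25, β = 0.42·28.02 ≈ 11.77.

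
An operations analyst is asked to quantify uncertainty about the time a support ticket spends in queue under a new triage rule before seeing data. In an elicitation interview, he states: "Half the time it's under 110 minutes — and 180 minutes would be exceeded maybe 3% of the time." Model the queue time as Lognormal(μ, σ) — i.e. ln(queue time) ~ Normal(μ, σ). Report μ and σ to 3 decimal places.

μ ≈ 4.700, σ ≈ 0.262

If T ~ Lognormal(μ,σ) then ln T ~ Normal(μ,σ), so the p-quantile of ln T is μ + z_p·σ.
ln(110) = 4.7 and ln(180) = 5.193; z_{0.5} = 0, z_{0.97} = 1.881.
σ = (5.193 − 4.7)/(1.881 − (0)) = 0.262.
μ = 4.7 − (0)·0.262 = 4.700.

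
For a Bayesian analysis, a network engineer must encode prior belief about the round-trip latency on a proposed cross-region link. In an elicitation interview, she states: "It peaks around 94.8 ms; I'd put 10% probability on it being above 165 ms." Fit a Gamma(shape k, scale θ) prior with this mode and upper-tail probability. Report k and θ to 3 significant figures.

Gamma(k,θ) with k>1 has mode (k−1)θ, so θ = 94.8/(k−1).
Need P(X < 165) = 0.9 with θ tied to k this way. Start at k = 2, θ = 94.8: P(X<165) ≈ 0.519.
Too low — raise k to concentrate. Iterating converges to k ≈ 7.18.
Then θ = 94.8/(7.18−1) ≈ 15.3.

k ≈ 7.18, θ ≈ 15.3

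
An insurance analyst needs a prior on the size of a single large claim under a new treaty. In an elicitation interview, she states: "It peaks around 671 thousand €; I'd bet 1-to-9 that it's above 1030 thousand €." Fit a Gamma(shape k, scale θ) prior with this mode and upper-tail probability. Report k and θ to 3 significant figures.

Gamma(k,θ) with k>1 has mode (k−1)θ, so θ = 671/(k−1).
Need P(X < 1030) = 0.9 with θ tied to k this way. Start at k = 2, θ = 671: P(X<1030) ≈ 0.454.
Too low — raise k to concentrate. Iterating converges to k ≈ 11.2.
Then θ = 671/(11.2−1) ≈ 66.

k ≈ 11.2, θ ≈ 66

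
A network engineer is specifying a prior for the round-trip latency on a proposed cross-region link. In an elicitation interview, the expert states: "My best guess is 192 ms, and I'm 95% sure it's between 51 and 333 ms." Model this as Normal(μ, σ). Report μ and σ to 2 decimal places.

A symmetric 95% interval runs μ ± z·σ with z = 1.96.
Half-width = 141, so σ = 141/1.96 = 71.94.
μ is the stated best guess, 192.00.

μ = 192.00, σ = 71.94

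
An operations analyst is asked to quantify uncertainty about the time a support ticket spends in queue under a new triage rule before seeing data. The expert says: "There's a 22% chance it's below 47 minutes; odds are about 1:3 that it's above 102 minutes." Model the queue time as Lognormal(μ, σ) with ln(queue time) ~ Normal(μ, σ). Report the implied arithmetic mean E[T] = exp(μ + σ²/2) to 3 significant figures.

E[T] ≈ 82 minutes

If T ~ Lognormal(μ,σ) then ln T ~ Normal(μ,σ), so the p-quantile of ln T is μ + z_p·σ.
ln(47) = 3.85 and ln(102) = 4.625; z_{0.22} = -0.7722, z_{0.75} = 0.6745.
σ = (4.625 − 3.85)/(0.6745 − (-0.7722)) = 0.536.
μ = 3.85 − (-0.7722)·0.536 = 4.264.
E[T] = exp(μ + σ²/2) = exp(4.264 + 0.1434) = 82 minutes.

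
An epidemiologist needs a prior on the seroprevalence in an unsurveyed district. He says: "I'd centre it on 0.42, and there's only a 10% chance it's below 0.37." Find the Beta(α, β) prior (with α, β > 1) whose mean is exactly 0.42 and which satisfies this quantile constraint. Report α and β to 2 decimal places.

With mean 0.42 fixed, write α = 0.42s, β = 0.58s where s = α+β.
Need P(θ < 0.37) = 0.1 under Beta(0.42s, 0.58s). Normal approximation: (q−m)/√(m(1−m)/s) ≈ z_{0.1} = -1.28, so s ≈ 0.42·0.58·(-1.28)²/(0.37−0.42)² = 160.0.
At s = 160.0: P(θ<0.37) ≈ 0.099. Adjusting to match 0.1 gives s ≈ 158.29.
So α = 0.42·158.29 ≈ 66.48, β = 0.58·158.29 ≈ 91.81.

α ≈ 66.48, β ≈ 91.81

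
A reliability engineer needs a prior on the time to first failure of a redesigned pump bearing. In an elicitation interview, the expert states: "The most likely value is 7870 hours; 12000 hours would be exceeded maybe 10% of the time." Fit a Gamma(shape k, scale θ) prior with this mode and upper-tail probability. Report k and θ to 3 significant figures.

Gamma(k,θ) with k>1 has mode (k−1)θ, so θ = 7870/(k−1).
Need P(X < 12000) = 0.9 with θ tied to k this way. Start at k = 2, θ = 7870: P(X<12000) ≈ 0.450.
Too low — raise k to concentrate. Iterating converges to k ≈ 11.5.
Then θ = 7870/(11.5−1) ≈ 751.

k ≈ 11.5, θ ≈ 751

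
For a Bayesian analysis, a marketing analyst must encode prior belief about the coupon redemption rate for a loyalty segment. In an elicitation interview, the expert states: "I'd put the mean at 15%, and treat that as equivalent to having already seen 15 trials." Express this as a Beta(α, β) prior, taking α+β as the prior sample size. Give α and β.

α = 2.25, β = 12.75

Under the effective-sample-size interpretation, Beta(α, β) has prior mean α/(α+β) and prior sample size α+β.
So α+β = 15 and α/(α+β) = 0.15, giving α = 0.15·15 = 2.25 and β = 15 − 2.25 = 12.75.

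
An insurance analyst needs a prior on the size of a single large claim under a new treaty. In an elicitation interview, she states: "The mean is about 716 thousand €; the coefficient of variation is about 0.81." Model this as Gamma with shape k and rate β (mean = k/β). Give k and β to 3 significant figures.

k ≈ 1.52, β ≈ 0.00213

For Gamma(k, rate β): mean = k/β, variance = k/β², so CV = 1/√k.
CV = 0.81, hence k = 1/CV² = 1.52.
Then β = k/mean = 1.52/716 = 0.00213.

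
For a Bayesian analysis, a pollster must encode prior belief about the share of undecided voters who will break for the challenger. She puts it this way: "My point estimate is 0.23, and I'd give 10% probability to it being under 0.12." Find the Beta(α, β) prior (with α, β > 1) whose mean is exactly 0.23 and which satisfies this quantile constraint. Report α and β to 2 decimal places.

With mean 0.23 fixed, write α = 0.23s, β = 0.77s where s = α+β.
Need P(θ < 0.12) = 0.1 under Beta(0.23s, 0.77s). Normal approximation: (q−m)/√(m(1−m)/s) ≈ z_{0.1} = -1.28, so s ≈ 0.23·0.77·(-1.28)²/(0.12−0.23)² = 24.0.
At s = 24.0: P(θ<0.12) ≈ 0.082. Adjusting to match 0.1 gives s ≈ 20.78.
So α = 0.23·20.78 ≈ 4.78, β = 0.77·20.78 ≈ 16.00.

α ≈ 4.78, β ≈ 16.00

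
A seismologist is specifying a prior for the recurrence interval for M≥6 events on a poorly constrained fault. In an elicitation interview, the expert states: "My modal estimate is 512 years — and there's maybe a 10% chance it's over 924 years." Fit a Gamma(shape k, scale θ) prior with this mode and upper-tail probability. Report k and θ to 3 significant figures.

Gamma(k,θ) with k>1 has mode (k−1)θ, so θ = 512/(k−1).
Need P(X < 924) = 0.9 with θ tied to k this way. Start at k = 2, θ = 512: P(X<924) ≈ 0.539.
Too low — raise k to concentrate. Iterating converges to k ≈ 6.46.
Then θ = 512/(6.46−1) ≈ 93.7.

k ≈ 6.46, θ ≈ 93.7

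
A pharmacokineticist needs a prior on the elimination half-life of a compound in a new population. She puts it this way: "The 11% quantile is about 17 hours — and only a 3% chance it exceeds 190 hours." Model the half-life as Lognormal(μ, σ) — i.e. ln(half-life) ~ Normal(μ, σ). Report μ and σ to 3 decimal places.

μ ≈ 3.786, σ ≈ 0.777

If T ~ Lognormal(μ,σ) then ln T ~ Normal(μ,σ), so the p-quantile of ln T is μ + z_p·σ.
ln(17) = 2.833 and ln(190) = 5.247; z_{0.11} = -1.227, z_{0.97} = 1.881.
σ = (5.247 − 2.833)/(1.881 − (-1.227)) = 0.777.
μ = 2.833 − (-1.227)·0.777 = 3.786.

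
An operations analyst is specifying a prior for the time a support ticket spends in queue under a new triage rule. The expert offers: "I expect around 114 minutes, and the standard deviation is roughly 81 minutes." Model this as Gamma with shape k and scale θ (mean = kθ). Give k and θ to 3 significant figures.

For Gamma(k, scale θ): mean = kθ, variance = kθ², so CV = 1/√k.
CV = SD/mean = 81/114 = 0.7105, hence k = 1/CV² = 1.98.
Then θ = mean/k = 114/1.98 = 57.6.

k ≈ 1.98, θ ≈ 57.6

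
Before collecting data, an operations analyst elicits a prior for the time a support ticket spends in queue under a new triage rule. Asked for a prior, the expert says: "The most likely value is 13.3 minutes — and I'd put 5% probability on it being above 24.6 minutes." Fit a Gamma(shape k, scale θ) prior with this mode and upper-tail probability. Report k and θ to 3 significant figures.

k ≈ 8.36, θ ≈ 1.81

Gamma(k,θ) with k>1 has mode (k−1)θ, so θ = 13.3/(k−1).
Need P(X < 24.6) = 0.95 with θ tied to k this way. Start at k = 2, θ = 13.3: P(X<24.6) ≈ 0.552.
Too low — raise k to concentrate. Iterating converges to k ≈ 8.36.
Then θ = 13.3/(8.36−1) ≈ 1.81.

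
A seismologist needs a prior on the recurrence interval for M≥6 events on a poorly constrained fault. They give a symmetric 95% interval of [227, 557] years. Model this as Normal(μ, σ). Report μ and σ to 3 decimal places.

A symmetric 95% interval runs μ ± z·σ with z = 1.96.
Half-width = 165, so σ = 165/1.96 = 84.185.
μ is the interval midpoint, 392.000.

μ = 392.000, σ = 84.185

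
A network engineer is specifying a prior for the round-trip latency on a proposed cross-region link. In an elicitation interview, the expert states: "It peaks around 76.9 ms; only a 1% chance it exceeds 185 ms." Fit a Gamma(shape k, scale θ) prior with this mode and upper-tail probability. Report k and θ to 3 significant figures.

k ≈ 7.14, θ ≈ 12.5

Gamma(k,θ) with k>1 has mode (k−1)θ, so θ = 76.9/(k−1).
Need P(X < 185) = 0.99 with θ tied to k this way. Start at k = 2, θ = 76.9: P(X<185) ≈ 0.693.
Too low — raise k to concentrate. Iterating converges to k ≈ 7.14.
Then θ = 76.9/(7.14−1) ≈ 12.5.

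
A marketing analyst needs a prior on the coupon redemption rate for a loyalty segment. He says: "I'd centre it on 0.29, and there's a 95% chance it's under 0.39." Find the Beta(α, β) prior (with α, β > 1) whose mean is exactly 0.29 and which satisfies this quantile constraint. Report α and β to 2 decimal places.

α ≈ 17.24, β ≈ 42.20

With mean 0.29 fixed, write α = 0.29s, β = 0.71s where s = α+β.
Need P(θ < 0.39) = 0.95 under Beta(0.29s, 0.71s). Normal approximation: (q−m)/√(m(1−m)/s) ≈ z_{0.95} = 1.64, so s ≈ 0.29·0.71·(1.64)²/(0.39−0.29)² = 55.7.
At s = 55.7: P(θ<0.39) ≈ 0.945. Adjusting to match 0.95 gives s ≈ 59.44.
So α = 0.29·59.44 ≈ 17.24, β = 0.71·59.44 ≈ 42.20.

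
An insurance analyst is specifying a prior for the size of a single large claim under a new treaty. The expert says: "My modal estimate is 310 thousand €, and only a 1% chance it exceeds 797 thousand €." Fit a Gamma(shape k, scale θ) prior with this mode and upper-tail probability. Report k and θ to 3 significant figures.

Gamma(k,θ) with k>1 has mode (k−1)θ, so θ = 310/(k−1).
Need P(X < 797) = 0.99 with θ tied to k this way. Start at k = 2, θ = 310: P(X<797) ≈ 0.727.
Too low — raise k to concentrate. Iterating converges to k ≈ 6.23.
Then θ = 310/(6.23−1) ≈ 59.3.

k ≈ 6.23, θ ≈ 59.3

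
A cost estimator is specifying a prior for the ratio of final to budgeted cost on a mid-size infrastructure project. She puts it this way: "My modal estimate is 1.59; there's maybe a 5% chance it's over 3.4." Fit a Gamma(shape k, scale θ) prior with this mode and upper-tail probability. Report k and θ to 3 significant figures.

k ≈ 5.77, θ ≈ 0.333

Gamma(k,θ) with k>1 has mode (k−1)θ, so θ = 1.59/(k−1).
Need P(X < 3.4) = 0.95 with θ tied to k this way. Start at k = 2, θ = 1.59: P(X<3.4) ≈ 0.630.
Too low — raise k to concentrate. Iterating converges to k ≈ 5.77.
Then θ = 1.59/(5.77−1) ≈ 0.333.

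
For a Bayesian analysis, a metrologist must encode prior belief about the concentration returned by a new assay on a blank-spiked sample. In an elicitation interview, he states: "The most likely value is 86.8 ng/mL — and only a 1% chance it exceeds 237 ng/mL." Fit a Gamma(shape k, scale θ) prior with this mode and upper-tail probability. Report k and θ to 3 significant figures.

Gamma(k,θ) with k>1 has mode (k−1)θ, so θ = 86.8/(k−1).
Need P(X < 237) = 0.99 with θ tied to k this way. Start at k = 2, θ = 86.8: P(X<237) ≈ 0.757.
Too low — raise k to concentrate. Iterating converges to k ≈ 5.56.
Then θ = 86.8/(5.56−1) ≈ 19.

k ≈ 5.56, θ ≈ 19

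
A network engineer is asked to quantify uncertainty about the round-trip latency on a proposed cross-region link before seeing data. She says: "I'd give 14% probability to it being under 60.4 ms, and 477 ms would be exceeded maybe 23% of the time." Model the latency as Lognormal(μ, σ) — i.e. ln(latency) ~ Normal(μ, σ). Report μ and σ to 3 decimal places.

μ ≈ 5.328, σ ≈ 1.136

If T ~ Lognormal(μ,σ) then ln T ~ Normal(μ,σ), so the p-quantile of ln T is μ + z_p·σ.
ln(60.4) = 4.101 and ln(477) = 6.168; z_{0.14} = -1.08, z_{0.77} = 0.7388.
σ = (6.168 − 4.101)/(0.7388 − (-1.08)) = 1.136.
μ = 4.101 − (-1.08)·1.136 = 5.328.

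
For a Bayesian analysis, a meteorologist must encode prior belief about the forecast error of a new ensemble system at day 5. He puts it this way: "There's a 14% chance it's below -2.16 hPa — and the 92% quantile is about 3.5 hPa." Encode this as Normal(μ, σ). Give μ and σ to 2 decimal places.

μ = 0.30, σ = 2.28

The p-quantile of Normal(μ,σ) is μ + z_p·σ, with z_{0.14} = -1.08 and z_{0.92} = 1.405.
Eliminate σ: μ = (z₂·x₁ − z₁·x₂)/(z₂ − z₁) = (1.405·-2.16 − (-1.08)·3.5)/2.485 = 0.30.
Then σ = (x₂ − x₁)/(z₂ − z₁) = (3.5 − -2.16)/2.485 = 2.28.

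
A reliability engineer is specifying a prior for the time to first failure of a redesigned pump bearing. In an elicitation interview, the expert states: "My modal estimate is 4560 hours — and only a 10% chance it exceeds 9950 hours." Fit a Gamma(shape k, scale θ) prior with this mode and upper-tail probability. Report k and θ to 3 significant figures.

k ≈ 4.16, θ ≈ 1440

Gamma(k,θ) with k>1 has mode (k−1)θ, so θ = 4560/(k−1).
Need P(X < 9950) = 0.9 with θ tied to k this way. Start at k = 2, θ = 4560: P(X<9950) ≈ 0.641.
Too low — raise k to concentrate. Iterating converges to k ≈ 4.16.
Then θ = 4560/(4.16−1) ≈ 1440.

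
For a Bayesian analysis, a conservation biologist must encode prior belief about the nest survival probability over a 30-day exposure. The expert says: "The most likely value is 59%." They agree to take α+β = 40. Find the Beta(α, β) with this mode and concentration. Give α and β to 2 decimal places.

For α,β > 1 the Beta mode is (α−1)/(α+β−2). With α+β = 40, the mode is (α−1)/38.
Set (α−1)/38 = 0.59 → α = 1 + 0.59·38 = 23.42.
β = 40 − α = 16.58.

α = 23.42, β = 16.58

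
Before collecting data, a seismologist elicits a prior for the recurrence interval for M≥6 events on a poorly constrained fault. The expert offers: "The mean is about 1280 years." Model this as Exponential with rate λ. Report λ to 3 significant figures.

Exponential mean = 1/λ, so λ = 1/1280.0 = 0.000781.

λ ≈ 0.000781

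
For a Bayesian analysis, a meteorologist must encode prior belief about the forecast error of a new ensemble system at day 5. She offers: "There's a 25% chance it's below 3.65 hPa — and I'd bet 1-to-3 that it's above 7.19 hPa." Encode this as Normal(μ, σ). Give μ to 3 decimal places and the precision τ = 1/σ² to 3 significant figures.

μ = 5.420, τ = 0.145

The p-quantile of Normal(μ,σ) is μ + z_p·σ, with z_{0.25} = -0.6745 and z_{0.75} = 0.6745.
Eliminate σ: μ = (z₂·x₁ − z₁·x₂)/(z₂ − z₁) = (0.6745·3.65 − (-0.6745)·7.19)/1.349 = 5.420.
Then σ = (x₂ − x₁)/(z₂ − z₁) = (7.19 − 3.65)/1.349 = 2.624.
Precision τ = 1/σ² = 1/2.624² = 0.145.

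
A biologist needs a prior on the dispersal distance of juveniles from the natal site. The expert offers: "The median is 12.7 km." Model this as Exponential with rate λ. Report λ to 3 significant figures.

Exponential median = ln 2 / λ, so λ = ln 2 / 12.7 = 0.0546.

λ ≈ 0.0546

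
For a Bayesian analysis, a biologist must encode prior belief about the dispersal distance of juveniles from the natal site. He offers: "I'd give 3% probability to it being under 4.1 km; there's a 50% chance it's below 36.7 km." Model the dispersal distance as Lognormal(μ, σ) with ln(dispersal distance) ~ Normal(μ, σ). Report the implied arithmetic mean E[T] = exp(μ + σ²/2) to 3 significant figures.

E[T] ≈ 72.4 km

If T ~ Lognormal(μ,σ) then ln T ~ Normal(μ,σ), so the p-quantile of ln T is μ + z_p·σ.
ln(4.1) = 1.411 and ln(36.7) = 3.603; z_{0.03} = -1.881, z_{0.5} = 0.
σ = (3.603 − 1.411)/(0 − (-1.881)) = 1.165.
μ = 1.411 − (-1.881)·1.165 = 3.603.
E[T] = exp(μ + σ²/2) = exp(3.603 + 0.6790) = 72.4 km.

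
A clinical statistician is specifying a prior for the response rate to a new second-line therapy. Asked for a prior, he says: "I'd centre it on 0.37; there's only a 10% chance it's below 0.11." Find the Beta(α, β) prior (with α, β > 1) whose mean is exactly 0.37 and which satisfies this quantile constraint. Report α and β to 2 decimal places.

With mean 0.37 fixed, write α = 0.37s, β = 0.63s where s = α+β.
Need P(θ < 0.11) = 0.1 under Beta(0.37s, 0.63s). Normal approximation: (q−m)/√(m(1−m)/s) ≈ z_{0.1} = -1.28, so s ≈ 0.37·0.63·(-1.28)²/(0.11−0.37)² = 5.7.
At s = 5.7: P(θ<0.11) ≈ 0.070. Adjusting to match 0.1 gives s ≈ 4.49.
So α = 0.37·4.49 ≈ 1.66, β = 0.63·4.49 ≈ 2.83.

α ≈ 1.66, β ≈ 2.83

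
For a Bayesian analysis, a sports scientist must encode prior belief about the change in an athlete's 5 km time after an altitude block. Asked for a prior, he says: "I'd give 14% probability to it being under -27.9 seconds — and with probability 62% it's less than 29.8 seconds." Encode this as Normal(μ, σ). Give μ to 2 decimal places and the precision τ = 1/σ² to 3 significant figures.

μ = 17.08, τ = 0.000577

The p-quantile of Normal(μ,σ) is μ + z_p·σ, with z_{0.14} = -1.08 and z_{0.62} = 0.3055.
Eliminate σ: μ = (z₂·x₁ − z₁·x₂)/(z₂ − z₁) = (0.3055·-27.9 − (-1.08)·29.8)/1.386 = 17.08.
Then σ = (x₂ − x₁)/(z₂ − z₁) = (29.8 − -27.9)/1.386 = 41.64.
Precision τ = 1/σ² = 1/41.64² = 0.000577.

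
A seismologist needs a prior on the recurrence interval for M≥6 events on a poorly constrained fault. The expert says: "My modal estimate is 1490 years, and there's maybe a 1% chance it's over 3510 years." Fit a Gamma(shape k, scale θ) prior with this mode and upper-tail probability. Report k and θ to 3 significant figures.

k ≈ 7.48, θ ≈ 230

Gamma(k,θ) with k>1 has mode (k−1)θ, so θ = 1490/(k−1).
Need P(X < 3510) = 0.99 with θ tied to k this way. Start at k = 2, θ = 1490: P(X<3510) ≈ 0.682.
Too low — raise k to concentrate. Iterating converges to k ≈ 7.48.
Then θ = 1490/(7.48−1) ≈ 230.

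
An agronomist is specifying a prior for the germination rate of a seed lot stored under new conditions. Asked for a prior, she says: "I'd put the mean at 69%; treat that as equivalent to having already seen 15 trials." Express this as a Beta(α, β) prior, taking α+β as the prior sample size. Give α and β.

α = 10.35, β = 4.65

Under the effective-sample-size interpretation, Beta(α, β) has prior mean α/(α+β) and prior sample size α+β.
So α+β = 15 and α/(α+β) = 0.69, giving α = 0.69·15 = 10.35 and β = 15 − 10.35 = 4.65.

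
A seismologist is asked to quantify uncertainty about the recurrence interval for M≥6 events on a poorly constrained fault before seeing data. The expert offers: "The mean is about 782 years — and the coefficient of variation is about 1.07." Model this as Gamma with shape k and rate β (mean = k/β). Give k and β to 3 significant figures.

k ≈ 0.873, β ≈ 0.00112

For Gamma(k, rate β): mean = k/β, variance = k/β², so CV = 1/√k.
CV = 1.07, hence k = 1/CV² = 0.873.
Then β = k/mean = 0.873/782 = 0.00112.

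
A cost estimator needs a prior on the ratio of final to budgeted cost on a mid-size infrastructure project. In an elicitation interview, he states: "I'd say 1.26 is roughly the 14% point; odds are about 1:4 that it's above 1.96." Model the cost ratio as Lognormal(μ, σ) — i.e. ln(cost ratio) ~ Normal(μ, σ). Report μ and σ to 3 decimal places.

μ ≈ 0.479, σ ≈ 0.230

If T ~ Lognormal(μ,σ) then ln T ~ Normal(μ,σ), so the p-quantile of ln T is μ + z_p·σ.
ln(1.26) = 0.2311 and ln(1.96) = 0.6729; z_{0.14} = -1.08, z_{0.8} = 0.8416.
σ = (0.6729 − 0.2311)/(0.8416 − (-1.08)) = 0.230.
μ = 0.2311 − (-1.08)·0.230 = 0.479.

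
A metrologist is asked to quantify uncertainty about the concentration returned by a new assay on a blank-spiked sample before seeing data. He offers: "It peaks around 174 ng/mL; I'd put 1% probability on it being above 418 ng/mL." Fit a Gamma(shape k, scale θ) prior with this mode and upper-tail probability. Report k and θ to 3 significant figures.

k ≈ 7.16, θ ≈ 28.2

Gamma(k,θ) with k>1 has mode (k−1)θ, so θ = 174/(k−1).
Need P(X < 418) = 0.99 with θ tied to k this way. Start at k = 2, θ = 174: P(X<418) ≈ 0.692.
Too low — raise k to concentrate. Iterating converges to k ≈ 7.16.
Then θ = 174/(7.16−1) ≈ 28.2.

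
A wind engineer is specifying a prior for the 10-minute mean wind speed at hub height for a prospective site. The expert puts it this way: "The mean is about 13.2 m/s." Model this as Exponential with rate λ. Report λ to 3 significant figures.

Exponential mean = 1/λ, so λ = 1/13.2 = 0.0758.

λ ≈ 0.0758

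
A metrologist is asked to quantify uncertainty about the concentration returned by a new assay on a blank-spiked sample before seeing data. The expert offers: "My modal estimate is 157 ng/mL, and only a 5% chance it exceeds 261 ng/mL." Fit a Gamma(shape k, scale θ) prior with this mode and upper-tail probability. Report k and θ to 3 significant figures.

Gamma(k,θ) with k>1 has mode (k−1)θ, so θ = 157/(k−1).
Need P(X < 261) = 0.95 with θ tied to k this way. Start at k = 2, θ = 157: P(X<261) ≈ 0.495.
Too low — raise k to concentrate. Iterating converges to k ≈ 11.8.
Then θ = 157/(11.8−1) ≈ 14.5.

k ≈ 11.8, θ ≈ 14.5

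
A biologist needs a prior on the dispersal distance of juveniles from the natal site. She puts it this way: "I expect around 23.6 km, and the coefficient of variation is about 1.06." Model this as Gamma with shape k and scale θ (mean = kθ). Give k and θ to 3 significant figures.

For Gamma(k, scale θ): mean = kθ, variance = kθ², so CV = 1/√k.
CV = 1.06, hence k = 1/CV² = 0.89.
Then θ = mean/k = 23.6/0.89 = 26.5.

k ≈ 0.89, θ ≈ 26.5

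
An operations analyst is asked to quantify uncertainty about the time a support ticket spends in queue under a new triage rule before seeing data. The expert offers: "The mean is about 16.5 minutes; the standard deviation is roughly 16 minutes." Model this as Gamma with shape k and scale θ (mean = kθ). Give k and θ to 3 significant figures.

For Gamma(k, scale θ): mean = kθ, variance = kθ², so CV = 1/√k.
CV = SD/mean = 16/16.5 = 0.9697, hence k = 1/CV² = 1.06.
Then θ = mean/k = 16.5/1.06 = 15.5.

k ≈ 1.06, θ ≈ 15.5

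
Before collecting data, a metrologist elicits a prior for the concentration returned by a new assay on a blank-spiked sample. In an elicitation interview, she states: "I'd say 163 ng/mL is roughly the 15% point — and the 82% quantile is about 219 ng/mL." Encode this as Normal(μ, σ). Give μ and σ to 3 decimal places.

For Normal(μ,σ), the p-quantile is μ + z_p·σ. Here z_{0.15} = -1.036, z_{0.82} = 0.9154.
So 163 = μ − 1.036σ and 219 = μ + 0.9154σ.
Subtracting: σ = (219 − 163)/(0.9154 − (-1.036)) = 28.691.
Then μ = 163 − (-1.036)·28.691 = 192.737.

μ = 192.737, σ = 28.691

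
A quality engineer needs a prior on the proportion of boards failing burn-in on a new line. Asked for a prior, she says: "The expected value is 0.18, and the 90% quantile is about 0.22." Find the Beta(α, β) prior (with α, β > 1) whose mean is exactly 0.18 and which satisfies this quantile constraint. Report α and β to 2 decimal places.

α ≈ 28.30, β ≈ 128.94

With mean 0.18 fixed, write α = 0.18s, β = 0.82s where s = α+β.
Need P(θ < 0.22) = 0.9 under Beta(0.18s, 0.82s). Normal approximation: (q−m)/√(m(1−m)/s) ≈ z_{0.9} = 1.28, so s ≈ 0.18·0.82·(1.28)²/(0.22−0.18)² = 151.5.
At s = 151.5: P(θ<0.22) ≈ 0.896. Adjusting to match 0.9 gives s ≈ 157.24.
So α = 0.18·157.24 ≈ 28.30, β = 0.82·157.24 ≈ 128.94.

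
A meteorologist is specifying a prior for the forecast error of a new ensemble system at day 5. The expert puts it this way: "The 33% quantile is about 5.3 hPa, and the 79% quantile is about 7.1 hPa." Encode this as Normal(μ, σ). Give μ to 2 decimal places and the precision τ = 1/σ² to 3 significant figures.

μ = 5.94, τ = 0.479

For Normal(μ,σ), the p-quantile is μ + z_p·σ. Here z_{0.33} = -0.4399, z_{0.79} = 0.8064.
So 5.3 = μ − 0.4399σ and 7.1 = μ + 0.8064σ.
Subtracting: σ = (7.1 − 5.3)/(0.8064 − (-0.4399)) = 1.44.
Then μ = 5.3 − (-0.4399)·1.44 = 5.94.
Precision τ = 1/σ² = 1/1.444² = 0.479.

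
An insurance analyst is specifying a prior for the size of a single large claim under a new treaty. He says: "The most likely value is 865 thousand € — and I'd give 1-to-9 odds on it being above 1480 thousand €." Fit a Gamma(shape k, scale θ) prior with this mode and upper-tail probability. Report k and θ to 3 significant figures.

Gamma(k,θ) with k>1 has mode (k−1)θ, so θ = 865/(k−1).
Need P(X < 1480) = 0.9 with θ tied to k this way. Start at k = 2, θ = 865: P(X<1480) ≈ 0.510.
Too low — raise k to concentrate. Iterating converges to k ≈ 7.57.
Then θ = 865/(7.57−1) ≈ 132.

k ≈ 7.57, θ ≈ 132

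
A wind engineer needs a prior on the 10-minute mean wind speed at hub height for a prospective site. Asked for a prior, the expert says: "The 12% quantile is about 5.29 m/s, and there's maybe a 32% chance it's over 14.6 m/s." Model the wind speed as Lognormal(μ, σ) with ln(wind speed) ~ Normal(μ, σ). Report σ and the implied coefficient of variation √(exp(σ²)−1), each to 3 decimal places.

If T ~ Lognormal(μ,σ) then ln T ~ Normal(μ,σ), so the p-quantile of ln T is μ + z_p·σ.
ln(5.29) = 1.666 and ln(14.6) = 2.681; z_{0.12} = -1.175, z_{0.68} = 0.4677.
σ = (2.681 − 1.666)/(0.4677 − (-1.175)) = 0.618.
μ = 1.666 − (-1.175)·0.618 = 2.392.
CV = √(exp(σ²)−1) = √(exp(0.3819)−1) = 0.682.

σ ≈ 0.618, CV ≈ 0.682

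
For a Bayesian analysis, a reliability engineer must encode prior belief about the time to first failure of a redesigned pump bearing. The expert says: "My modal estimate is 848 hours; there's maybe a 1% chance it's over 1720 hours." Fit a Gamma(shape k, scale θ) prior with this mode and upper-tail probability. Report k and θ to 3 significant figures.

Gamma(k,θ) with k>1 has mode (k−1)θ, so θ = 848/(k−1).
Need P(X < 1720) = 0.99 with θ tied to k this way. Start at k = 2, θ = 848: P(X<1720) ≈ 0.602.
Too low — raise k to concentrate. Iterating converges to k ≈ 10.8.
Then θ = 848/(10.8−1) ≈ 86.6.

k ≈ 10.8, θ ≈ 86.6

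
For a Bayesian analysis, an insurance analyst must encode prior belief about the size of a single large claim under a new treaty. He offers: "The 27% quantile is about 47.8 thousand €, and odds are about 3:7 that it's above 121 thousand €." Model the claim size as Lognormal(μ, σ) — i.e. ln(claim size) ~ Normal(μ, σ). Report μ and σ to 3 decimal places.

μ ≈ 4.368, σ ≈ 0.817

If T ~ Lognormal(μ,σ) then ln T ~ Normal(μ,σ), so the p-quantile of ln T is μ + z_p·σ.
ln(47.8) = 3.867 and ln(121) = 4.796; z_{0.27} = -0.6128, z_{0.7} = 0.5244.
σ = (4.796 − 3.867)/(0.5244 − (-0.6128)) = 0.817.
μ = 3.867 − (-0.6128)·0.817 = 4.368.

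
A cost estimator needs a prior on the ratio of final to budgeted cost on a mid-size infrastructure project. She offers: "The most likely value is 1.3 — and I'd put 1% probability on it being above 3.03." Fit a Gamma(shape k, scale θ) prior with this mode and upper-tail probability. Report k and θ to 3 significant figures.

k ≈ 7.65, θ ≈ 0.195

Gamma(k,θ) with k>1 has mode (k−1)θ, so θ = 1.3/(k−1).
Need P(X < 3.03) = 0.99 with θ tied to k this way. Start at k = 2, θ = 1.3: P(X<3.03) ≈ 0.676.
Too low — raise k to concentrate. Iterating converges to k ≈ 7.65.
Then θ = 1.3/(7.65−1) ≈ 0.195.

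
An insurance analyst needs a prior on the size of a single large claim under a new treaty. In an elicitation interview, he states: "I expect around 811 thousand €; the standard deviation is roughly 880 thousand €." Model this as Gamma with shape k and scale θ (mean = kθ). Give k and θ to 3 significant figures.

For Gamma(k, scale θ): mean = kθ, variance = kθ², so CV = 1/√k.
CV = SD/mean = 880/811 = 1.085, hence k = 1/CV² = 0.849.
Then θ = mean/k = 811/0.849 = 955.

k ≈ 0.849, θ ≈ 955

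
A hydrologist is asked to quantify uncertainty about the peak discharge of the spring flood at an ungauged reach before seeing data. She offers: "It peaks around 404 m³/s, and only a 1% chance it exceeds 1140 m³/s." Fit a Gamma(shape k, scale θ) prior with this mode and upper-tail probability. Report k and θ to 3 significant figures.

k ≈ 5.24, θ ≈ 95.2

Gamma(k,θ) with k>1 has mode (k−1)θ, so θ = 404/(k−1).
Need P(X < 1140) = 0.99 with θ tied to k this way. Start at k = 2, θ = 404: P(X<1140) ≈ 0.773.
Too low — raise k to concentrate. Iterating converges to k ≈ 5.24.
Then θ = 404/(5.24−1) ≈ 95.2.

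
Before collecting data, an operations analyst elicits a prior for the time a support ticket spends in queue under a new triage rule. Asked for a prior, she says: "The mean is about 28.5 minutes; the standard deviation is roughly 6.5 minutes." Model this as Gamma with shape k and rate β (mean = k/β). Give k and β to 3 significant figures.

k ≈ 19.2, β ≈ 0.675

For Gamma(k, rate β): mean = k/β, variance = k/β², so CV = 1/√k.
CV = SD/mean = 6.5/28.5 = 0.2281, hence k = 1/CV² = 19.2.
Then β = k/mean = 19.2/28.5 = 0.675.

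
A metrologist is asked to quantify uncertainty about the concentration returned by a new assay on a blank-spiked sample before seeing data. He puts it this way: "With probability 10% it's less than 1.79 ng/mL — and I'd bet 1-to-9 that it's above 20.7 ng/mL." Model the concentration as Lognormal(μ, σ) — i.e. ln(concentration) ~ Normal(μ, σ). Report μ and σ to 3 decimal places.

μ ≈ 1.806, σ ≈ 0.955

If T ~ Lognormal(μ,σ) then ln T ~ Normal(μ,σ), so the p-quantile of ln T is μ + z_p·σ.
ln(1.79) = 0.5822 and ln(20.7) = 3.03; z_{0.1} = -1.282, z_{0.9} = 1.282.
σ = (3.03 − 0.5822)/(1.282 − (-1.282)) = 0.955.
μ = 0.5822 − (-1.282)·0.955 = 1.806.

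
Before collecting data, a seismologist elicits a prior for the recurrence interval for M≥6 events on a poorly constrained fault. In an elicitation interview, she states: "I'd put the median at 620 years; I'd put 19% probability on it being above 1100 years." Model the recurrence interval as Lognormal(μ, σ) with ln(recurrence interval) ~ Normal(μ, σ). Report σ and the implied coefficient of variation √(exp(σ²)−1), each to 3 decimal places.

σ ≈ 0.653, CV ≈ 0.729

If T ~ Lognormal(μ,σ) then ln T ~ Normal(μ,σ), so the p-quantile of ln T is μ + z_p·σ.
ln(620) = 6.43 and ln(1100) = 7.003; z_{0.5} = 0, z_{0.81} = 0.8779.
σ = (7.003 − 6.43)/(0.8779 − (0)) = 0.653.
μ = 6.43 − (0)·0.653 = 6.430.
CV = √(exp(σ²)−1) = √(exp(0.4265)−1) = 0.729.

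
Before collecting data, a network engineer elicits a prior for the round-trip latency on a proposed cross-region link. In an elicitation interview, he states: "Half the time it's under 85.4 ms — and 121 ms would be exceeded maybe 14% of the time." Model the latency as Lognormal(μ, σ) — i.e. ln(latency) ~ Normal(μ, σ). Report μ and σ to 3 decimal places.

If T ~ Lognormal(μ,σ) then ln T ~ Normal(μ,σ), so the p-quantile of ln T is μ + z_p·σ.
ln(85.4) = 4.447 and ln(121) = 4.796; z_{0.5} = 0, z_{0.86} = 1.08.
σ = (4.796 − 4.447)/(1.08 − (0)) = 0.323.
μ = 4.447 − (0)·0.323 = 4.447.

μ ≈ 4.447, σ ≈ 0.323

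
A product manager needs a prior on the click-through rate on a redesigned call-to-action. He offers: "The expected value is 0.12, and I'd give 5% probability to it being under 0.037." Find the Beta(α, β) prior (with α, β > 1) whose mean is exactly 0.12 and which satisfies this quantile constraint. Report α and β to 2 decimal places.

α ≈ 3.22, β ≈ 23.58

With mean 0.12 fixed, write α = 0.12s, β = 0.88s where s = α+β.
Need P(θ < 0.037) = 0.05 under Beta(0.12s, 0.88s). Normal approximation: (q−m)/√(m(1−m)/s) ≈ z_{0.05} = -1.64, so s ≈ 0.12·0.88·(-1.64)²/(0.037−0.12)² = 41.5.
At s = 41.5: P(θ<0.037) ≈ 0.017. Adjusting to match 0.05 gives s ≈ 26.80.
So α = 0.12·26.80 ≈ 3.22, β = 0.88·26.80 ≈ 23.58.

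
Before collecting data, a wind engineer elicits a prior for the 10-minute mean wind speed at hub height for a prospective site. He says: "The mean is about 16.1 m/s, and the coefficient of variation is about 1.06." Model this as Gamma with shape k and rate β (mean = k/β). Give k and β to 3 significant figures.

For Gamma(k, rate β): mean = k/β, variance = k/β², so CV = 1/√k.
CV = 1.06, hence k = 1/CV² = 0.89.
Then β = k/mean = 0.89/16.1 = 0.0553.

k ≈ 0.89, β ≈ 0.0553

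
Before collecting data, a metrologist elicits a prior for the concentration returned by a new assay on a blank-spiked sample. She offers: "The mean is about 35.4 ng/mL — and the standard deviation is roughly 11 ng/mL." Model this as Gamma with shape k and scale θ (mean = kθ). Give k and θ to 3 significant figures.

For Gamma(k, scale θ): mean = kθ, variance = kθ², so CV = 1/√k.
CV = SD/mean = 11/35.4 = 0.3107, hence k = 1/CV² = 10.4.
Then θ = mean/k = 35.4/10.4 = 3.42.

k ≈ 10.4, θ ≈ 3.42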